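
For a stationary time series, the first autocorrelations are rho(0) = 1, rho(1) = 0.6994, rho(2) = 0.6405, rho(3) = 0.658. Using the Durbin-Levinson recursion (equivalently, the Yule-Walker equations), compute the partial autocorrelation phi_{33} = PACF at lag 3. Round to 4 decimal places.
\phi_{33} = 0.2909

The PACF at lag k is phi_{kk}, the last component of the solution
to the Yule-Walker system G_k phi = r_k where
  (G_k)_{ij} = rho(|i - j|), (r_k)_i = rho(i), i,j = 1..k.
Equivalently, Durbin-Levinson gives phi_{kk} iteratively:
  phi_{11} = rho(1)
  phi_{kk} = [rho(k) - sum_{j=1..k-1} phi_{k-1,j} rho(k-j)]
            / [1 - sum_{j=1..k-1} phi_{k-1,j} rho(j)],
  phi_{k,j} = phi_{k-1,j} - phi_{kk} phi_{k-1,k-j},  j = 1..k-1.
Step k = 1:
  phi_11 = rho(1) = 0.6994.
Step k = 2:
  phi_22 = [rho(2) - phi_11 rho(1)] / [1 - phi_11 rho(1)] = [0.6405 - (0.6994)(0.6994)] / [1 - (0.6994)(0.6994)]
         = 0.15133964 / 0.51083964 = 0.296257.
  Update: phi_21 = phi_11 - phi_22 phi_11 = 0.6994 - (0.296257)(0.6994) = 0.492198.
Step k = 3:
  phi_33 = [rho(3) - phi_21 rho(2) - phi_22 rho(1)] / [1 - phi_21 rho(1) - phi_22 rho(2)]
    numerator   = 0.658 - (0.492198)(0.6405) - (0.296257)(0.6994) = 0.13554522
    denominator = 1 - (0.492198)(0.6994) - (0.296257)(0.6405) = 0.46600427
  phi_33 = 0.13554522 / 0.46600427 = 0.2909.
Therefore phi_{33} = 0.2909.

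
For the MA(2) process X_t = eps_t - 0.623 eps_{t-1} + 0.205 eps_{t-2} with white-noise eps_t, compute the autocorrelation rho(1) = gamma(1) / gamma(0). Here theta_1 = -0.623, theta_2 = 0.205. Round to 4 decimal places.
\rho(1) = -0.5249

For an MA(q) process with theta_0 = 1, the autocovariance is
  gamma(k) = sigma^2 * sum_{i=0..q-k} theta_i * theta_{i+k},
and rho(k) = gamma(k) / gamma(0). Sigma^2 cancels.
  numerator   = (1)*(-0.623) + (-0.623)*(0.205) = -0.750715.
  denominator = (1)^2 + (-0.623)^2 + (0.205)^2 = 1.430154.
  rho(1) = -0.750715 / 1.430154 = -0.5249.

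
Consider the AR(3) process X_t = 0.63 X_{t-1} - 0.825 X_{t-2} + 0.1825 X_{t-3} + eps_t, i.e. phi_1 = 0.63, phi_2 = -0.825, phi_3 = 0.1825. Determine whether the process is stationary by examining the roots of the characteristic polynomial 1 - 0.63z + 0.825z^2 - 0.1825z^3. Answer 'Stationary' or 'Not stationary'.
\text{Stationary}

The AR(p) characteristic polynomial is P(z) = 1 - 0.63z + 0.825z^2 - 0.1825z^3.
Stationarity requires all roots to lie outside the unit circle, i.e. |z| > 1 for every root.
Degree 3: look for a simple real root z0 first, then factor out (1 - z/z0) and solve the remaining quadratic.
Testing z0 = 4: P(4) = 1 + (-0.63)(4) + (0.825)(4)^2 + (-0.1825)(4)^3
  = 1 + (-2.52) + (13.2) + (-11.68) = 0.  So z_0 = 4 is a root, |z_0| = 4.
Divide out the factor (1 - 0.25 z) = (1 - z/z0) (since 1/z0 = 0.25):
  P(z) = (1 - 0.25 z)(1 + (-0.38) z + (0.73) z^2)
  [check: z-coef -0.38 - (0.25) = -0.63; z^2-coef 0.73 - (0.25)(-0.38) = 0.825; z^3-coef -(0.25)(0.73) = -0.1825.]
Remaining roots from the quadratic factor 1 + (-0.38) z + (0.73) z^2:
  Set 1 + (-0.38) z + (0.73) z^2 = 0, i.e. a z^2 + b z + c = 0 with a = 0.73, b = -0.38, c = 1.
  Discriminant D = b^2 - 4ac = (-0.38)^2 - 4*(0.73)*1 = 0.1444 - (2.92) = -2.7756.
  D < 0, so the roots are the complex-conjugate pair z = (-b +/- i sqrt(-D)) / (2a) = 0.2603 +/- 1.1411i.
  For a conjugate pair |z|^2 = z * conj(z) = (product of roots) = c/a = 1/(0.73) = 1.369863, so |z| = sqrt(1.369863) = 1.1704 for both roots.
Moduli of all roots: 4.0000, 1.1704, 1.1704.
All moduli strictly greater than 1? Yes.
Verdict: Stationary.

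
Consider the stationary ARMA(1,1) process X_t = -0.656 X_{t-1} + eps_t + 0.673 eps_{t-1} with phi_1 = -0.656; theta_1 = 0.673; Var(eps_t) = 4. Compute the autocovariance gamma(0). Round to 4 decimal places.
\gamma(0) = 4.0020

Multiply the model equation by X_{t-k} and take expectations. With theta_0 = psi_0 = 1 and psi_j the MA(infinity) weights, this gives
  gamma(k) - sum_i phi_i gamma(k-i) = c_k,
  c_k = sigma^2 * sum_{j=k..q} theta_j psi_{j-k}   (c_k = 0 for k > q),
using gamma(-m) = gamma(m).
psi-weights needed (psi_j = theta_j + sum_i phi_i psi_{j-i}):
  psi_1 = theta_1 + phi_1 = 0.673 + (-0.656) = 0.017
Right-hand sides:
  c_0 = sigma^2 (1 + theta_1 psi_1) = 4 * (1 + (0.673)(0.017)) = 4 * 1.011441 = 4.045764
  c_1 = sigma^2 theta_1 = 4 * (0.673) = 2.692
  c_2 = 0
Equations for k = 0 and k = 1 (AR order 1):
  gamma(0) = phi_1 gamma(1) + c_0
  gamma(1) = phi_1 gamma(0) + c_1
Substituting the second into the first: gamma(0) (1 - phi_1^2) = c_0 + phi_1 c_1, so
  gamma(0) = (c_0 + phi_1 c_1) / (1 - phi_1^2) = (4.045764 + (-0.656)(2.692)) / (1 - (-0.656)^2) = 2.279812 / 0.569664 = 4.002029.
Therefore gamma(0) = 4.0020 (to 4 decimal places).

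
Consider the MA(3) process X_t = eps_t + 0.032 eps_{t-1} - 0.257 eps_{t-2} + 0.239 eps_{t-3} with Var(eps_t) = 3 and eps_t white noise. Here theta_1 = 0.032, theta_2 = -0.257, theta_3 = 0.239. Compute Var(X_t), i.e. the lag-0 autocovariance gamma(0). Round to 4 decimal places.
\gamma(0) = 3.3726

For an MA(q) process X_t = eps_t + sum_i theta_i eps_{t-i} with
Var(eps_t) = sigma^2, the variance is
  gamma(0) = sigma^2 * (1 + sum_i theta_i^2).
  sum_i theta_i^2 = (0.032)^2 + (-0.257)^2 + (0.239)^2 = 0.001024 + 0.066049 + 0.057121 = 0.124194.
  gamma(0) = 3 * (1 + 0.124194) = 3 * 1.124194 = 3.372582, which rounds to 3.3726.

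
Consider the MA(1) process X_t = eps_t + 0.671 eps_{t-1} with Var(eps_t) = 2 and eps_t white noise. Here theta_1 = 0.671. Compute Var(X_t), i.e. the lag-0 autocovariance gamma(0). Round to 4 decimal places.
\gamma(0) = 2.9005

For an MA(q) process X_t = eps_t + sum_i theta_i eps_{t-i} with
Var(eps_t) = sigma^2, the variance is
  gamma(0) = sigma^2 * (1 + sum_i theta_i^2).
  sum_i theta_i^2 = (0.671)^2 = 0.450241.
  gamma(0) = 2 * (1 + 0.450241) = 2 * 1.450241 = 2.900482, which rounds to 2.9005.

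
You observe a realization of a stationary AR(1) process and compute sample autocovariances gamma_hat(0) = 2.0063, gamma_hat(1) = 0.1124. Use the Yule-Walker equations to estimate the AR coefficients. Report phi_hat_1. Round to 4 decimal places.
\hat\phi_{1} = 0.0560

The Yule-Walker equations for an AR(p) process read, in matrix form,
  Gamma_p phi = r_p,   with   (Gamma_p)_{ij} = gamma(|i - j|),
                       (r_p)_i = gamma(i),   i,j = 1..p.
Substitute the sample gammas (Toeplitz matrix and right-hand side of size 1):
  Gamma_p = [[2.0063]]
  r_p     = [0.1124]
With p = 1 this is the single equation gamma(0) phi_1 = gamma(1):
  phi_hat_1 = gamma(1) / gamma(0) = 0.1124 / 2.0063 = 0.0560.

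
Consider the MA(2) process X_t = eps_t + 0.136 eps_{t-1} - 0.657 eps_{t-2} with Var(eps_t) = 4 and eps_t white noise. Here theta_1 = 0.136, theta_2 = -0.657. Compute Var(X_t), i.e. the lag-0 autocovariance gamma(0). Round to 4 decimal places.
\gamma(0) = 5.8006

For an MA(q) process X_t = eps_t + sum_i theta_i eps_{t-i} with
Var(eps_t) = sigma^2, the variance is
  gamma(0) = sigma^2 * (1 + sum_i theta_i^2).
  sum_i theta_i^2 = (0.136)^2 + (-0.657)^2 = 0.018496 + 0.431649 = 0.450145.
  gamma(0) = 4 * (1 + 0.450145) = 4 * 1.450145 = 5.80058, which rounds to 5.8006.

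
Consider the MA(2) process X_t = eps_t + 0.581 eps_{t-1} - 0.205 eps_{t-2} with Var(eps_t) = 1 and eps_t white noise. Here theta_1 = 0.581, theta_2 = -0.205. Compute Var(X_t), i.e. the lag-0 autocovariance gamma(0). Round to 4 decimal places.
\gamma(0) = 1.3796

For an MA(q) process X_t = eps_t + sum_i theta_i eps_{t-i} with
Var(eps_t) = sigma^2, the variance is
  gamma(0) = sigma^2 * (1 + sum_i theta_i^2).
  sum_i theta_i^2 = (0.581)^2 + (-0.205)^2 = 0.337561 + 0.042025 = 0.379586.
  gamma(0) = 1 * (1 + 0.379586) = 1 * 1.379586 = 1.379586, which rounds to 1.3796.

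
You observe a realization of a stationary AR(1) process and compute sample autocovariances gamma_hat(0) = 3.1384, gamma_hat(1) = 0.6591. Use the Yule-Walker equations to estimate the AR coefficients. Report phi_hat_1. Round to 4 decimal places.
\hat\phi_{1} = 0.2100

The Yule-Walker equations for an AR(p) process read, in matrix form,
  Gamma_p phi = r_p,   with   (Gamma_p)_{ij} = gamma(|i - j|),
                       (r_p)_i = gamma(i),   i,j = 1..p.
Substitute the sample gammas (Toeplitz matrix and right-hand side of size 1):
  Gamma_p = [[3.1384]]
  r_p     = [0.6591]
With p = 1 this is the single equation gamma(0) phi_1 = gamma(1):
  phi_hat_1 = gamma(1) / gamma(0) = 0.6591 / 3.1384 = 0.2100.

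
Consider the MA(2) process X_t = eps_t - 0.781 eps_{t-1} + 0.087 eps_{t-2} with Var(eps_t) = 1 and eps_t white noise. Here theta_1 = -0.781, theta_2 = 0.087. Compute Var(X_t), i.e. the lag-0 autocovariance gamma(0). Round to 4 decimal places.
\gamma(0) = 1.6175

For an MA(q) process X_t = eps_t + sum_i theta_i eps_{t-i} with
Var(eps_t) = sigma^2, the variance is
  gamma(0) = sigma^2 * (1 + sum_i theta_i^2).
  sum_i theta_i^2 = (-0.781)^2 + (0.087)^2 = 0.609961 + 0.007569 = 0.61753.
  gamma(0) = 1 * (1 + 0.61753) = 1 * 1.61753 = 1.61753, which rounds to 1.6175.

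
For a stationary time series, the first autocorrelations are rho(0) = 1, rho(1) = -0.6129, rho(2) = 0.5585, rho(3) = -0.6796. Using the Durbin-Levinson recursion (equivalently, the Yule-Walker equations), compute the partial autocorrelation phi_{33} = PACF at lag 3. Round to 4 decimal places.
\phi_{33} = -0.4521

The PACF at lag k is phi_{kk}, the last component of the solution
to the Yule-Walker system G_k phi = r_k where
  (G_k)_{ij} = rho(|i - j|), (r_k)_i = rho(i), i,j = 1..k.
Equivalently, Durbin-Levinson gives phi_{kk} iteratively:
  phi_{11} = rho(1)
  phi_{kk} = [rho(k) - sum_{j=1..k-1} phi_{k-1,j} rho(k-j)]
            / [1 - sum_{j=1..k-1} phi_{k-1,j} rho(j)],
  phi_{k,j} = phi_{k-1,j} - phi_{kk} phi_{k-1,k-j},  j = 1..k-1.
Step k = 1:
  phi_11 = rho(1) = -0.6129.
Step k = 2:
  phi_22 = [rho(2) - phi_11 rho(1)] / [1 - phi_11 rho(1)] = [0.5585 - (-0.6129)(-0.6129)] / [1 - (-0.6129)(-0.6129)]
         = 0.18285359 / 0.62435359 = 0.292869.
  Update: phi_21 = phi_11 - phi_22 phi_11 = -0.6129 - (0.292869)(-0.6129) = -0.433401.
Step k = 3:
  phi_33 = [rho(3) - phi_21 rho(2) - phi_22 rho(1)] / [1 - phi_21 rho(1) - phi_22 rho(2)]
    numerator   = -0.6796 - (-0.433401)(0.5585) - (0.292869)(-0.6129) = -0.25804646
    denominator = 1 - (-0.433401)(-0.6129) - (0.292869)(0.5585) = 0.57080151
  phi_33 = -0.25804646 / 0.57080151 = -0.4521.
Therefore phi_{33} = -0.4521.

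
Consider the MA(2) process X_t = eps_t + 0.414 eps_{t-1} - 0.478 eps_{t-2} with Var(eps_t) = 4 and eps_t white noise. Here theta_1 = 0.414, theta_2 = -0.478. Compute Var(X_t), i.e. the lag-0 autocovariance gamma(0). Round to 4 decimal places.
\gamma(0) = 5.5995

For an MA(q) process X_t = eps_t + sum_i theta_i eps_{t-i} with
Var(eps_t) = sigma^2, the variance is
  gamma(0) = sigma^2 * (1 + sum_i theta_i^2).
  sum_i theta_i^2 = (0.414)^2 + (-0.478)^2 = 0.171396 + 0.228484 = 0.39988.
  gamma(0) = 4 * (1 + 0.39988) = 4 * 1.39988 = 5.59952, which rounds to 5.5995.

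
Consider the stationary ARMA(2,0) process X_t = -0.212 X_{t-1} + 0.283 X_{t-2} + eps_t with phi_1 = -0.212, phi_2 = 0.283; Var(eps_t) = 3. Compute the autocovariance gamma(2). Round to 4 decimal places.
\gamma(2) = 1.2353

Multiply the model equation by X_{t-k} and take expectations. With theta_0 = psi_0 = 1 and psi_j the MA(infinity) weights, this gives
  gamma(k) - sum_i phi_i gamma(k-i) = c_k,
  c_k = sigma^2 * sum_{j=k..q} theta_j psi_{j-k}   (c_k = 0 for k > q),
using gamma(-m) = gamma(m).
Pure AR (q = 0): c_0 = sigma^2 = 3, c_k = 0 for k >= 1.
Equations for k = 0, 1, 2 (AR order 2, c_2 = 0):
  (E0) gamma(0) = phi_1 gamma(1) + phi_2 gamma(2) + c_0
  (E1) gamma(1) = phi_1 gamma(0) + phi_2 gamma(1) + c_1
  (E2) gamma(2) = phi_1 gamma(1) + phi_2 gamma(0)
From (E1): gamma(1) = A gamma(0) + B with
  A = phi_1 / (1 - phi_2) = -0.212 / 0.717 = -0.295676,   B = c_1 / (1 - phi_2) = 0 / 0.717 = 0.
Insert (E2) into (E0): gamma(0) (1 - phi_2^2) = phi_1 (1 + phi_2) gamma(1) + c_0.
  phi_1 (1 + phi_2) = (-0.212)(1.283) = -0.271996,   1 - phi_2^2 = 0.919911.
Replace gamma(1) by A gamma(0) + B and collect gamma(0):
  gamma(0) [0.919911 - (-0.271996)(-0.295676)] = c_0 = 3
  gamma(0) * 0.839488 = 3
  gamma(0) = 3 / 0.839488 = 3.573606.
  gamma(1) = A gamma(0) = (-0.295676)(3.573606) = -1.056631.
  gamma(2) = phi_1 gamma(1) + phi_2 gamma(0) = (-0.212)(-1.056631) + (0.283)(3.573606) = 1.235336.
Therefore gamma(2) = 1.2353 (to 4 decimal places).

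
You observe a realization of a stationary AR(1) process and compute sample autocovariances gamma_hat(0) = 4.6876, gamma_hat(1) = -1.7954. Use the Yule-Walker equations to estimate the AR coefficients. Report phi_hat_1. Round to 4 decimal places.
\hat\phi_{1} = -0.3830

The Yule-Walker equations for an AR(p) process read, in matrix form,
  Gamma_p phi = r_p,   with   (Gamma_p)_{ij} = gamma(|i - j|),
                       (r_p)_i = gamma(i),   i,j = 1..p.
Substitute the sample gammas (Toeplitz matrix and right-hand side of size 1):
  Gamma_p = [[4.6876]]
  r_p     = [-1.7954]
With p = 1 this is the single equation gamma(0) phi_1 = gamma(1):
  phi_hat_1 = gamma(1) / gamma(0) = -1.7954 / 4.6876 = -0.3830.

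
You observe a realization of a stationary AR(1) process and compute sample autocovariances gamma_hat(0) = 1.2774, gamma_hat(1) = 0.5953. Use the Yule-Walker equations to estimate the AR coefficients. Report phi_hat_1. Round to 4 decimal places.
\hat\phi_{1} = 0.4660

The Yule-Walker equations for an AR(p) process read, in matrix form,
  Gamma_p phi = r_p,   with   (Gamma_p)_{ij} = gamma(|i - j|),
                       (r_p)_i = gamma(i),   i,j = 1..p.
Substitute the sample gammas (Toeplitz matrix and right-hand side of size 1):
  Gamma_p = [[1.2774]]
  r_p     = [0.5953]
With p = 1 this is the single equation gamma(0) phi_1 = gamma(1):
  phi_hat_1 = gamma(1) / gamma(0) = 0.5953 / 1.2774 = 0.4660.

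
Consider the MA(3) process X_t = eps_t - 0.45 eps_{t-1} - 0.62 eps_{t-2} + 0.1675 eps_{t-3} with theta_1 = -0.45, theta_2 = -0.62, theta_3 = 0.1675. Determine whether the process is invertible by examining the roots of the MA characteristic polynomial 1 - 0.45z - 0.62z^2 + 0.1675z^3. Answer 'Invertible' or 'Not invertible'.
\text{Invertible}

The MA(q) characteristic polynomial is P(z) = 1 - 0.45z - 0.62z^2 + 0.1675z^3.
Invertibility requires all roots to lie outside the unit circle, i.e. |z| > 1 for every root.
Degree 3: look for a simple real root z0 first, then factor out (1 - z/z0) and solve the remaining quadratic.
Testing z0 = 4: P(4) = 1 + (-0.45)(4) + (-0.62)(4)^2 + (0.1675)(4)^3
  = 1 + (-1.8) + (-9.92) + (10.72) = 0.  So z_0 = 4 is a root, |z_0| = 4.
Divide out the factor (1 - 0.25 z) = (1 - z/z0) (since 1/z0 = 0.25):
  P(z) = (1 - 0.25 z)(1 + (-0.2) z + (-0.67) z^2)
  [check: z-coef -0.2 - (0.25) = -0.45; z^2-coef -0.67 - (0.25)(-0.2) = -0.62; z^3-coef -(0.25)(-0.67) = 0.1675.]
Remaining roots from the quadratic factor 1 + (-0.2) z + (-0.67) z^2:
  Set 1 + (-0.2) z + (-0.67) z^2 = 0, i.e. a z^2 + b z + c = 0 with a = -0.67, b = -0.2, c = 1.
  Discriminant D = b^2 - 4ac = (-0.2)^2 - 4*(-0.67)*1 = 0.04 - (-2.68) = 2.72.
  D >= 0, so the roots are real: z = (-b +/- sqrt(D)) / (2a) = (0.2 +/- 1.649242) / (-1.34).
    z_1 = (0.2 + 1.649242) / (-1.34) = -1.38,   |z_1| = 1.38.
    z_2 = (0.2 - 1.649242) / (-1.34) = 1.0815,   |z_2| = 1.0815.
Moduli of all roots: 4.0000, 1.3800, 1.0815.
All moduli strictly greater than 1? Yes.
Verdict: Invertible.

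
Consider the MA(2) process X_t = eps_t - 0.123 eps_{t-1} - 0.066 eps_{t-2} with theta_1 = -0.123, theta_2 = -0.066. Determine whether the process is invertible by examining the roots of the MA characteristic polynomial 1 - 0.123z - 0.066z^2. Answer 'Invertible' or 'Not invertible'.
\text{Invertible}

The MA(q) characteristic polynomial is P(z) = 1 - 0.123z - 0.066z^2.
Invertibility requires all roots to lie outside the unit circle, i.e. |z| > 1 for every root.
Set 1 + (-0.123) z + (-0.066) z^2 = 0, i.e. a z^2 + b z + c = 0 with a = -0.066, b = -0.123, c = 1.
Discriminant D = b^2 - 4ac = (-0.123)^2 - 4*(-0.066)*1 = 0.015129 - (-0.264) = 0.279129.
D >= 0, so the roots are real: z = (-b +/- sqrt(D)) / (2a) = (0.123 +/- 0.528327) / (-0.132).
  z_1 = (0.123 + 0.528327) / (-0.132) = -4.9343,   |z_1| = 4.9343.
  z_2 = (0.123 - 0.528327) / (-0.132) = 3.0707,   |z_2| = 3.0707.
Moduli of all roots: 4.9343, 3.0707.
All moduli strictly greater than 1? Yes.
Verdict: Invertible.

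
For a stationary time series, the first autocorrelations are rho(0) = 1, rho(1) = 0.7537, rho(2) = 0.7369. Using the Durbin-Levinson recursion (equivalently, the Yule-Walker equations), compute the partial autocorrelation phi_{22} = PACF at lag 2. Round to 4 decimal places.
\phi_{22} = 0.3909

The PACF at lag k is phi_{kk}, the last component of the solution
to the Yule-Walker system G_k phi = r_k where
  (G_k)_{ij} = rho(|i - j|), (r_k)_i = rho(i), i,j = 1..k.
Equivalently, Durbin-Levinson gives phi_{kk} iteratively:
  phi_{11} = rho(1)
  phi_{kk} = [rho(k) - sum_{j=1..k-1} phi_{k-1,j} rho(k-j)]
            / [1 - sum_{j=1..k-1} phi_{k-1,j} rho(j)],
  phi_{k,j} = phi_{k-1,j} - phi_{kk} phi_{k-1,k-j},  j = 1..k-1.
Step k = 1:
  phi_11 = rho(1) = 0.7537.
Step k = 2:
  phi_22 = [rho(2) - phi_11 rho(1)] / [1 - phi_11 rho(1)] = [0.7369 - (0.7537)(0.7537)] / [1 - (0.7537)(0.7537)]
         = 0.16883631 / 0.43193631 = 0.3909.
Therefore phi_{22} = 0.3909.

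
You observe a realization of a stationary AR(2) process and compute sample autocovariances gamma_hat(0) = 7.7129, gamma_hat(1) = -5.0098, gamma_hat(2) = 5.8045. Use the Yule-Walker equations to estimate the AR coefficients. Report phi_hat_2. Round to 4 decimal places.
\hat\phi_{2} = 0.5720

The Yule-Walker equations for an AR(p) process read, in matrix form,
  Gamma_p phi = r_p,   with   (Gamma_p)_{ij} = gamma(|i - j|),
                       (r_p)_i = gamma(i),   i,j = 1..p.
Substitute the sample gammas (Toeplitz matrix and right-hand side of size 2):
  Gamma_p = [[7.7129, -5.0098], [-5.0098, 7.7129]]
  r_p     = [-5.0098, 5.8045]
Written out:
  7.7129 phi_1 - 5.0098 phi_2 = -5.0098
  -5.0098 phi_1 + 7.7129 phi_2 = 5.8045
Solve by Cramer's rule:
  det = gamma(0)^2 - gamma(1)^2 = (7.7129)^2 - (-5.0098)^2 = 59.48882641 - 25.09809604 = 34.39073037
  phi_hat_1 = [gamma(1) gamma(0) - gamma(1) gamma(2)] / det = [(-5.0098)(7.7129) - (-5.0098)(5.8045)] / 34.39073037 = -9.56070232 / 34.39073037 = -0.278
  phi_hat_2 = [gamma(0) gamma(2) - gamma(1)^2] / det = [(7.7129)(5.8045) - (-5.0098)^2] / 34.39073037 = 19.67143201 / 34.39073037 = 0.572
So phi_hat = [-0.2780, 0.5720].
Therefore phi_hat_2 = 0.5720.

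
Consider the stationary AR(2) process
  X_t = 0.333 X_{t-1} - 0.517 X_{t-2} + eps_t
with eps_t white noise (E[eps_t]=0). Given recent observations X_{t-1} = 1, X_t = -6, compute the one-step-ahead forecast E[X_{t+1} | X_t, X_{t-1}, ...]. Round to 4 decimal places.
E[X_{t+1} \mid \mathcal F_t] = -2.5150

For an AR(p) model X_t = c + sum_i phi_i X_{t-i} + eps_t, the
one-step-ahead conditional mean is
  E[X_{t+1} | X_t, ...] = c + sum_i phi_i X_{t+1-i}.
Substitute known values:
  E[X_{t+1} | ...] = (0.333) * (-6) + (-0.517) * (1)
                   = -2.5150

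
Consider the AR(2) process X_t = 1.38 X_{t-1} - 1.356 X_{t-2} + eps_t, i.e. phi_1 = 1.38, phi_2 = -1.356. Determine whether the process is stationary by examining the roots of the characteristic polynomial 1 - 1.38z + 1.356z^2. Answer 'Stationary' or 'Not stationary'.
\text{Not stationary}

The AR(p) characteristic polynomial is P(z) = 1 - 1.38z + 1.356z^2.
Stationarity requires all roots to lie outside the unit circle, i.e. |z| > 1 for every root.
Set 1 + (-1.38) z + (1.356) z^2 = 0, i.e. a z^2 + b z + c = 0 with a = 1.356, b = -1.38, c = 1.
Discriminant D = b^2 - 4ac = (-1.38)^2 - 4*(1.356)*1 = 1.9044 - (5.424) = -3.5196.
D < 0, so the roots are the complex-conjugate pair z = (-b +/- i sqrt(-D)) / (2a) = 0.5088 +/- 0.6918i.
For a conjugate pair |z|^2 = z * conj(z) = (product of roots) = c/a = 1/(1.356) = 0.737463, so |z| = sqrt(0.737463) = 0.8588 for both roots.
Moduli of all roots: 0.8588, 0.8588.
All moduli strictly greater than 1? No.
Verdict: Not stationary.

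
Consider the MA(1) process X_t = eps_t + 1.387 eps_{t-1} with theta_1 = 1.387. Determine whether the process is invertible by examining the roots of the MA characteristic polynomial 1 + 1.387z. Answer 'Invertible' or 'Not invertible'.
\text{Not invertible}

The MA(q) characteristic polynomial is P(z) = 1 + 1.387z.
Invertibility requires all roots to lie outside the unit circle, i.e. |z| > 1 for every root.
This is linear in z: 1 + (1.387) z = 0  =>  z = -1/(1.387) = -0.720981,  |z| = 0.720981.
Moduli of all roots: 0.7210.
All moduli strictly greater than 1? No.
Verdict: Not invertible.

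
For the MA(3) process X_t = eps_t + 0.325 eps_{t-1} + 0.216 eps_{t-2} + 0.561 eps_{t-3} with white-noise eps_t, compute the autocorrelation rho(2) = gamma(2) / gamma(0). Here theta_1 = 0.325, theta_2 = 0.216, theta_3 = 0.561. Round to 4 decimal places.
\rho(2) = 0.2715

For an MA(q) process with theta_0 = 1, the autocovariance is
  gamma(k) = sigma^2 * sum_{i=0..q-k} theta_i * theta_{i+k},
and rho(k) = gamma(k) / gamma(0). Sigma^2 cancels.
  numerator   = (1)*(0.216) + (0.325)*(0.561) = 0.398325.
  denominator = (1)^2 + (0.325)^2 + (0.216)^2 + (0.561)^2 = 1.467002.
  rho(2) = 0.398325 / 1.467002 = 0.2715.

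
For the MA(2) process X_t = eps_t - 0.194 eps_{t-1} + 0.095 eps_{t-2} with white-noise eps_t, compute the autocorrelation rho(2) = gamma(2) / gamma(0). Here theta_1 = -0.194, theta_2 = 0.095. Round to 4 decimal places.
\rho(2) = 0.0908

For an MA(q) process with theta_0 = 1, the autocovariance is
  gamma(k) = sigma^2 * sum_{i=0..q-k} theta_i * theta_{i+k},
and rho(k) = gamma(k) / gamma(0). Sigma^2 cancels.
  numerator   = (1)*(0.095) = 0.095.
  denominator = (1)^2 + (-0.194)^2 + (0.095)^2 = 1.046661.
  rho(2) = 0.095 / 1.046661 = 0.0908.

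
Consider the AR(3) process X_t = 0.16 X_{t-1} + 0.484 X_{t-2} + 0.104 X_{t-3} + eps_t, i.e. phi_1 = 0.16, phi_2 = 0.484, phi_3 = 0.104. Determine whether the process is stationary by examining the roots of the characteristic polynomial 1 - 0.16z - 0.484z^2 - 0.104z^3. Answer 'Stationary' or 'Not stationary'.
\text{Stationary}

The AR(p) characteristic polynomial is P(z) = 1 - 0.16z - 0.484z^2 - 0.104z^3.
Stationarity requires all roots to lie outside the unit circle, i.e. |z| > 1 for every root.
Degree 3: look for a simple real root z0 first, then factor out (1 - z/z0) and solve the remaining quadratic.
Testing z0 = -2.5: P(-2.5) = 1 + (-0.16)(-2.5) + (-0.484)(-2.5)^2 + (-0.104)(-2.5)^3
  = 1 + (0.4) + (-3.025) + (1.625) = 0.  So z_0 = -2.5 is a root, |z_0| = 2.5.
Divide out the factor (1 + 0.4 z) = (1 - z/z0) (since 1/z0 = -0.4):
  P(z) = (1 + 0.4 z)(1 + (-0.56) z + (-0.26) z^2)
  [check: z-coef -0.56 - (-0.4) = -0.16; z^2-coef -0.26 - (-0.4)(-0.56) = -0.484; z^3-coef -(-0.4)(-0.26) = -0.104.]
Remaining roots from the quadratic factor 1 + (-0.56) z + (-0.26) z^2:
  Set 1 + (-0.56) z + (-0.26) z^2 = 0, i.e. a z^2 + b z + c = 0 with a = -0.26, b = -0.56, c = 1.
  Discriminant D = b^2 - 4ac = (-0.56)^2 - 4*(-0.26)*1 = 0.3136 - (-1.04) = 1.3536.
  D >= 0, so the roots are real: z = (-b +/- sqrt(D)) / (2a) = (0.56 +/- 1.163443) / (-0.52).
    z_1 = (0.56 + 1.163443) / (-0.52) = -3.3143,   |z_1| = 3.3143.
    z_2 = (0.56 - 1.163443) / (-0.52) = 1.1605,   |z_2| = 1.1605.
Moduli of all roots: 2.5000, 3.3143, 1.1605.
All moduli strictly greater than 1? Yes.
Verdict: Stationary.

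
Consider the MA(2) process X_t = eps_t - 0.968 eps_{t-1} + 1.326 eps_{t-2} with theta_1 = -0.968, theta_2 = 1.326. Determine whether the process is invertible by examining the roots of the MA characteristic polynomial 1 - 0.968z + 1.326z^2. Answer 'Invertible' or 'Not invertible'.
\text{Not invertible}

The MA(q) characteristic polynomial is P(z) = 1 - 0.968z + 1.326z^2.
Invertibility requires all roots to lie outside the unit circle, i.e. |z| > 1 for every root.
Set 1 + (-0.968) z + (1.326) z^2 = 0, i.e. a z^2 + b z + c = 0 with a = 1.326, b = -0.968, c = 1.
Discriminant D = b^2 - 4ac = (-0.968)^2 - 4*(1.326)*1 = 0.937024 - (5.304) = -4.366976.
D < 0, so the roots are the complex-conjugate pair z = (-b +/- i sqrt(-D)) / (2a) = 0.365 +/- 0.788i.
For a conjugate pair |z|^2 = z * conj(z) = (product of roots) = c/a = 1/(1.326) = 0.754148, so |z| = sqrt(0.754148) = 0.8684 for both roots.
Moduli of all roots: 0.8684, 0.8684.
All moduli strictly greater than 1? No.
Verdict: Not invertible.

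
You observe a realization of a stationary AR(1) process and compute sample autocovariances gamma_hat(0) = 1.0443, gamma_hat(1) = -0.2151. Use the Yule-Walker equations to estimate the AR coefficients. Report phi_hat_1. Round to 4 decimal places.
\hat\phi_{1} = -0.2060

The Yule-Walker equations for an AR(p) process read, in matrix form,
  Gamma_p phi = r_p,   with   (Gamma_p)_{ij} = gamma(|i - j|),
                       (r_p)_i = gamma(i),   i,j = 1..p.
Substitute the sample gammas (Toeplitz matrix and right-hand side of size 1):
  Gamma_p = [[1.0443]]
  r_p     = [-0.2151]
With p = 1 this is the single equation gamma(0) phi_1 = gamma(1):
  phi_hat_1 = gamma(1) / gamma(0) = -0.2151 / 1.0443 = -0.2060.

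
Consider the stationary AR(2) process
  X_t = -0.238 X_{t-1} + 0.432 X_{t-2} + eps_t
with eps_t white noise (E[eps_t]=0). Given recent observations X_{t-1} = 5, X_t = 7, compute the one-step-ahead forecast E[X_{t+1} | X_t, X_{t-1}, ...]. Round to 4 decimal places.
E[X_{t+1} \mid \mathcal F_t] = 0.4940

For an AR(p) model X_t = c + sum_i phi_i X_{t-i} + eps_t, the
one-step-ahead conditional mean is
  E[X_{t+1} | X_t, ...] = c + sum_i phi_i X_{t+1-i}.
Substitute known values:
  E[X_{t+1} | ...] = (-0.238) * (7) + (0.432) * (5)
                   = 0.4940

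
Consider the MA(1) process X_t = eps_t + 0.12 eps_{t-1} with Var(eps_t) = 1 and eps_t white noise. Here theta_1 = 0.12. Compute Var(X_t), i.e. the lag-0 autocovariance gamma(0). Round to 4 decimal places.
\gamma(0) = 1.0144

For an MA(q) process X_t = eps_t + sum_i theta_i eps_{t-i} with
Var(eps_t) = sigma^2, the variance is
  gamma(0) = sigma^2 * (1 + sum_i theta_i^2).
  sum_i theta_i^2 = (0.12)^2 = 0.0144.
  gamma(0) = 1 * (1 + 0.0144) = 1 * 1.0144 = 1.0144.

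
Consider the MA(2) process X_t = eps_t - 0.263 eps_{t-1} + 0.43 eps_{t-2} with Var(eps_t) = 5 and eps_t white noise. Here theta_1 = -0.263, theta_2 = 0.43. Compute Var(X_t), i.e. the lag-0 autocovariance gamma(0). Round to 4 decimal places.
\gamma(0) = 6.2703

For an MA(q) process X_t = eps_t + sum_i theta_i eps_{t-i} with
Var(eps_t) = sigma^2, the variance is
  gamma(0) = sigma^2 * (1 + sum_i theta_i^2).
  sum_i theta_i^2 = (-0.263)^2 + (0.43)^2 = 0.069169 + 0.1849 = 0.254069.
  gamma(0) = 5 * (1 + 0.254069) = 5 * 1.254069 = 6.270345, which rounds to 6.2703.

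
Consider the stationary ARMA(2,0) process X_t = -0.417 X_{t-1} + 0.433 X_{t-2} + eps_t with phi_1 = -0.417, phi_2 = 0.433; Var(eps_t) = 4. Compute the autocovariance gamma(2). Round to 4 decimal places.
\gamma(2) = 7.9315

Multiply the model equation by X_{t-k} and take expectations. With theta_0 = psi_0 = 1 and psi_j the MA(infinity) weights, this gives
  gamma(k) - sum_i phi_i gamma(k-i) = c_k,
  c_k = sigma^2 * sum_{j=k..q} theta_j psi_{j-k}   (c_k = 0 for k > q),
using gamma(-m) = gamma(m).
Pure AR (q = 0): c_0 = sigma^2 = 4, c_k = 0 for k >= 1.
Equations for k = 0, 1, 2 (AR order 2, c_2 = 0):
  (E0) gamma(0) = phi_1 gamma(1) + phi_2 gamma(2) + c_0
  (E1) gamma(1) = phi_1 gamma(0) + phi_2 gamma(1) + c_1
  (E2) gamma(2) = phi_1 gamma(1) + phi_2 gamma(0)
From (E1): gamma(1) = A gamma(0) + B with
  A = phi_1 / (1 - phi_2) = -0.417 / 0.567 = -0.73545,   B = c_1 / (1 - phi_2) = 0 / 0.567 = 0.
Insert (E2) into (E0): gamma(0) (1 - phi_2^2) = phi_1 (1 + phi_2) gamma(1) + c_0.
  phi_1 (1 + phi_2) = (-0.417)(1.433) = -0.597561,   1 - phi_2^2 = 0.812511.
Replace gamma(1) by A gamma(0) + B and collect gamma(0):
  gamma(0) [0.812511 - (-0.597561)(-0.73545)] = c_0 = 4
  gamma(0) * 0.373035 = 4
  gamma(0) = 4 / 0.373035 = 10.722857.
  gamma(1) = A gamma(0) = (-0.73545)(10.722857) = -7.886122.
  gamma(2) = phi_1 gamma(1) + phi_2 gamma(0) = (-0.417)(-7.886122) + (0.433)(10.722857) = 7.93151.
Therefore gamma(2) = 7.9315 (to 4 decimal places).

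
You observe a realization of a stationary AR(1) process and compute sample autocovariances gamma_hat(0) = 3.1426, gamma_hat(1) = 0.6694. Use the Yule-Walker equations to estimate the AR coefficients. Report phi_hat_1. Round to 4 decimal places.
\hat\phi_{1} = 0.2130

The Yule-Walker equations for an AR(p) process read, in matrix form,
  Gamma_p phi = r_p,   with   (Gamma_p)_{ij} = gamma(|i - j|),
                       (r_p)_i = gamma(i),   i,j = 1..p.
Substitute the sample gammas (Toeplitz matrix and right-hand side of size 1):
  Gamma_p = [[3.1426]]
  r_p     = [0.6694]
With p = 1 this is the single equation gamma(0) phi_1 = gamma(1):
  phi_hat_1 = gamma(1) / gamma(0) = 0.6694 / 3.1426 = 0.2130.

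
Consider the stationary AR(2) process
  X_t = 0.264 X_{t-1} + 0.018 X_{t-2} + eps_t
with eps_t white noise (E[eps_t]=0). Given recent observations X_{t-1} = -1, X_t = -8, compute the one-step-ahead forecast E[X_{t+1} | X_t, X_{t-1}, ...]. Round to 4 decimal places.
E[X_{t+1} \mid \mathcal F_t] = -2.1300

For an AR(p) model X_t = c + sum_i phi_i X_{t-i} + eps_t, the
one-step-ahead conditional mean is
  E[X_{t+1} | X_t, ...] = c + sum_i phi_i X_{t+1-i}.
Substitute known values:
  E[X_{t+1} | ...] = (0.264) * (-8) + (0.018) * (-1)
                   = -2.1300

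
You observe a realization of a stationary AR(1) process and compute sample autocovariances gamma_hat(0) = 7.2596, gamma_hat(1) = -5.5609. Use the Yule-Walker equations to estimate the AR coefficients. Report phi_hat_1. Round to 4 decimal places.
\hat\phi_{1} = -0.7660

The Yule-Walker equations for an AR(p) process read, in matrix form,
  Gamma_p phi = r_p,   with   (Gamma_p)_{ij} = gamma(|i - j|),
                       (r_p)_i = gamma(i),   i,j = 1..p.
Substitute the sample gammas (Toeplitz matrix and right-hand side of size 1):
  Gamma_p = [[7.2596]]
  r_p     = [-5.5609]
With p = 1 this is the single equation gamma(0) phi_1 = gamma(1):
  phi_hat_1 = gamma(1) / gamma(0) = -5.5609 / 7.2596 = -0.7660.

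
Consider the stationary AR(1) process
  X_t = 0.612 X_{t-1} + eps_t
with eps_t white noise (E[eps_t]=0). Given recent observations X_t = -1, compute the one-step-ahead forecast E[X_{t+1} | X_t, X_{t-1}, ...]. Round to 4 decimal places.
E[X_{t+1} \mid \mathcal F_t] = -0.6120

For an AR(p) model X_t = c + sum_i phi_i X_{t-i} + eps_t, the
one-step-ahead conditional mean is
  E[X_{t+1} | X_t, ...] = c + sum_i phi_i X_{t+1-i}.
Substitute known values:
  E[X_{t+1} | ...] = (0.612) * (-1)
                   = -0.6120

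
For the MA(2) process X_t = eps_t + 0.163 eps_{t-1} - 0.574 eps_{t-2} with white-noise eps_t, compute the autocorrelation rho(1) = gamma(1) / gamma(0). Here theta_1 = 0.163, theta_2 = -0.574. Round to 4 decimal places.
\rho(1) = 0.0512

For an MA(q) process with theta_0 = 1, the autocovariance is
  gamma(k) = sigma^2 * sum_{i=0..q-k} theta_i * theta_{i+k},
and rho(k) = gamma(k) / gamma(0). Sigma^2 cancels.
  numerator   = (1)*(0.163) + (0.163)*(-0.574) = 0.069438.
  denominator = (1)^2 + (0.163)^2 + (-0.574)^2 = 1.356045.
  rho(1) = 0.069438 / 1.356045 = 0.0512.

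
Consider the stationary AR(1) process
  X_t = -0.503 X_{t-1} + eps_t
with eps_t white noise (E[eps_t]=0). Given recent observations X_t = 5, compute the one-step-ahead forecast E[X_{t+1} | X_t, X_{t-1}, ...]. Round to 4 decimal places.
E[X_{t+1} \mid \mathcal F_t] = -2.5150

For an AR(p) model X_t = c + sum_i phi_i X_{t-i} + eps_t, the
one-step-ahead conditional mean is
  E[X_{t+1} | X_t, ...] = c + sum_i phi_i X_{t+1-i}.
Substitute known values:
  E[X_{t+1} | ...] = (-0.503) * (5)
                   = -2.5150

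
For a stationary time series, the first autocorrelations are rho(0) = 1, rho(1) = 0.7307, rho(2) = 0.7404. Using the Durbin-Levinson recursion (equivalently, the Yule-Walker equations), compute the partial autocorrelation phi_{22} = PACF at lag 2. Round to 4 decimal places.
\phi_{22} = 0.4430

The PACF at lag k is phi_{kk}, the last component of the solution
to the Yule-Walker system G_k phi = r_k where
  (G_k)_{ij} = rho(|i - j|), (r_k)_i = rho(i), i,j = 1..k.
Equivalently, Durbin-Levinson gives phi_{kk} iteratively:
  phi_{11} = rho(1)
  phi_{kk} = [rho(k) - sum_{j=1..k-1} phi_{k-1,j} rho(k-j)]
            / [1 - sum_{j=1..k-1} phi_{k-1,j} rho(j)],
  phi_{k,j} = phi_{k-1,j} - phi_{kk} phi_{k-1,k-j},  j = 1..k-1.
Step k = 1:
  phi_11 = rho(1) = 0.7307.
Step k = 2:
  phi_22 = [rho(2) - phi_11 rho(1)] / [1 - phi_11 rho(1)] = [0.7404 - (0.7307)(0.7307)] / [1 - (0.7307)(0.7307)]
         = 0.20647751 / 0.46607751 = 0.443.
Therefore phi_{22} = 0.4430.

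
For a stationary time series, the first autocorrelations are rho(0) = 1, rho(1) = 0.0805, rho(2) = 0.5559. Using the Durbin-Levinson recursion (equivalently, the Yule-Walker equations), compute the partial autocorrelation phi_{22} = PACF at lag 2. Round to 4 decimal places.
\phi_{22} = 0.5530

The PACF at lag k is phi_{kk}, the last component of the solution
to the Yule-Walker system G_k phi = r_k where
  (G_k)_{ij} = rho(|i - j|), (r_k)_i = rho(i), i,j = 1..k.
Equivalently, Durbin-Levinson gives phi_{kk} iteratively:
  phi_{11} = rho(1)
  phi_{kk} = [rho(k) - sum_{j=1..k-1} phi_{k-1,j} rho(k-j)]
            / [1 - sum_{j=1..k-1} phi_{k-1,j} rho(j)],
  phi_{k,j} = phi_{k-1,j} - phi_{kk} phi_{k-1,k-j},  j = 1..k-1.
Step k = 1:
  phi_11 = rho(1) = 0.0805.
Step k = 2:
  phi_22 = [rho(2) - phi_11 rho(1)] / [1 - phi_11 rho(1)] = [0.5559 - (0.0805)(0.0805)] / [1 - (0.0805)(0.0805)]
         = 0.54941975 / 0.99351975 = 0.553.
Therefore phi_{22} = 0.5530.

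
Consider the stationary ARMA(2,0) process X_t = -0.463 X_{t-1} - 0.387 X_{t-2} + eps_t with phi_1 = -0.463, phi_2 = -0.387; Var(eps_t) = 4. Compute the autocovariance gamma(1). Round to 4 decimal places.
\gamma(1) = -1.7674

Multiply the model equation by X_{t-k} and take expectations. With theta_0 = psi_0 = 1 and psi_j the MA(infinity) weights, this gives
  gamma(k) - sum_i phi_i gamma(k-i) = c_k,
  c_k = sigma^2 * sum_{j=k..q} theta_j psi_{j-k}   (c_k = 0 for k > q),
using gamma(-m) = gamma(m).
Pure AR (q = 0): c_0 = sigma^2 = 4, c_k = 0 for k >= 1.
Equations for k = 0, 1, 2 (AR order 2, c_2 = 0):
  (E0) gamma(0) = phi_1 gamma(1) + phi_2 gamma(2) + c_0
  (E1) gamma(1) = phi_1 gamma(0) + phi_2 gamma(1) + c_1
  (E2) gamma(2) = phi_1 gamma(1) + phi_2 gamma(0)
From (E1): gamma(1) = A gamma(0) + B with
  A = phi_1 / (1 - phi_2) = -0.463 / 1.387 = -0.333814,   B = c_1 / (1 - phi_2) = 0 / 1.387 = 0.
Insert (E2) into (E0): gamma(0) (1 - phi_2^2) = phi_1 (1 + phi_2) gamma(1) + c_0.
  phi_1 (1 + phi_2) = (-0.463)(0.613) = -0.283819,   1 - phi_2^2 = 0.850231.
Replace gamma(1) by A gamma(0) + B and collect gamma(0):
  gamma(0) [0.850231 - (-0.283819)(-0.333814)] = c_0 = 4
  gamma(0) * 0.755488 = 4
  gamma(0) = 4 / 0.755488 = 5.294589.
  gamma(1) = A gamma(0) = (-0.333814)(5.294589) = -1.767408.
Therefore gamma(1) = -1.7674 (to 4 decimal places).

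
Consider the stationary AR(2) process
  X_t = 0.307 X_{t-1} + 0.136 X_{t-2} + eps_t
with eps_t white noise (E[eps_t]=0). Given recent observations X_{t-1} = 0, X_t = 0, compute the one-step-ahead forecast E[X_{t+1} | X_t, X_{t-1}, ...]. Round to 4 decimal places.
E[X_{t+1} \mid \mathcal F_t] = 0.0000

For an AR(p) model X_t = c + sum_i phi_i X_{t-i} + eps_t, the
one-step-ahead conditional mean is
  E[X_{t+1} | X_t, ...] = c + sum_i phi_i X_{t+1-i}.
Substitute known values:
  E[X_{t+1} | ...] = (0.307) * (0) + (0.136) * (0)
                   = 0.0000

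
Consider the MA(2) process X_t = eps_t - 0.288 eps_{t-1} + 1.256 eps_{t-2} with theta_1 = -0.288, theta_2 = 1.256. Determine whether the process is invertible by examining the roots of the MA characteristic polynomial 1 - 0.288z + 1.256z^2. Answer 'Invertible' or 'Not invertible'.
\text{Not invertible}

The MA(q) characteristic polynomial is P(z) = 1 - 0.288z + 1.256z^2.
Invertibility requires all roots to lie outside the unit circle, i.e. |z| > 1 for every root.
Set 1 + (-0.288) z + (1.256) z^2 = 0, i.e. a z^2 + b z + c = 0 with a = 1.256, b = -0.288, c = 1.
Discriminant D = b^2 - 4ac = (-0.288)^2 - 4*(1.256)*1 = 0.082944 - (5.024) = -4.941056.
D < 0, so the roots are the complex-conjugate pair z = (-b +/- i sqrt(-D)) / (2a) = 0.1146 +/- 0.8849i.
For a conjugate pair |z|^2 = z * conj(z) = (product of roots) = c/a = 1/(1.256) = 0.796178, so |z| = sqrt(0.796178) = 0.8923 for both roots.
Moduli of all roots: 0.8923, 0.8923.
All moduli strictly greater than 1? No.
Verdict: Not invertible.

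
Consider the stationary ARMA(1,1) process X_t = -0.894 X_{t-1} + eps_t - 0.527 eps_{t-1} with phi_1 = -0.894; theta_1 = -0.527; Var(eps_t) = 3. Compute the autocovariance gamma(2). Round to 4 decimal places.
\gamma(2) = 27.9268

Multiply the model equation by X_{t-k} and take expectations. With theta_0 = psi_0 = 1 and psi_j the MA(infinity) weights, this gives
  gamma(k) - sum_i phi_i gamma(k-i) = c_k,
  c_k = sigma^2 * sum_{j=k..q} theta_j psi_{j-k}   (c_k = 0 for k > q),
using gamma(-m) = gamma(m).
psi-weights needed (psi_j = theta_j + sum_i phi_i psi_{j-i}):
  psi_1 = theta_1 + phi_1 = -0.527 + (-0.894) = -1.421
Right-hand sides:
  c_0 = sigma^2 (1 + theta_1 psi_1) = 3 * (1 + (-0.527)(-1.421)) = 3 * 1.748867 = 5.246601
  c_1 = sigma^2 theta_1 = 3 * (-0.527) = -1.581
  c_2 = 0
Equations for k = 0 and k = 1 (AR order 1):
  gamma(0) = phi_1 gamma(1) + c_0
  gamma(1) = phi_1 gamma(0) + c_1
Substituting the second into the first: gamma(0) (1 - phi_1^2) = c_0 + phi_1 c_1, so
  gamma(0) = (c_0 + phi_1 c_1) / (1 - phi_1^2) = (5.246601 + (-0.894)(-1.581)) / (1 - (-0.894)^2) = 6.660015 / 0.200764 = 33.173353.
  gamma(1) = phi_1 gamma(0) + c_1 = (-0.894)(33.173353) + (-1.581) = -31.237977.
For k = 2 (> q): gamma(2) = phi_1 gamma(1) = (-0.894)(-31.237977) = 27.926752.
Therefore gamma(2) = 27.9268 (to 4 decimal places).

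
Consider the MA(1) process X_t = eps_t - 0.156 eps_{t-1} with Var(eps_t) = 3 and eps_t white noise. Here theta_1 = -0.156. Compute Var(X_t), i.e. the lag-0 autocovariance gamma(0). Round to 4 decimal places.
\gamma(0) = 3.0730

For an MA(q) process X_t = eps_t + sum_i theta_i eps_{t-i} with
Var(eps_t) = sigma^2, the variance is
  gamma(0) = sigma^2 * (1 + sum_i theta_i^2).
  sum_i theta_i^2 = (-0.156)^2 = 0.024336.
  gamma(0) = 3 * (1 + 0.024336) = 3 * 1.024336 = 3.073008, which rounds to 3.0730.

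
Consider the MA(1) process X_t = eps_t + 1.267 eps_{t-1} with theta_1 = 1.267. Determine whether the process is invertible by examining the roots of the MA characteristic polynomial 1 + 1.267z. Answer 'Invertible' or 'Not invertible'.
\text{Not invertible}

The MA(q) characteristic polynomial is P(z) = 1 + 1.267z.
Invertibility requires all roots to lie outside the unit circle, i.e. |z| > 1 for every root.
This is linear in z: 1 + (1.267) z = 0  =>  z = -1/(1.267) = -0.789266,  |z| = 0.789266.
Moduli of all roots: 0.7893.
All moduli strictly greater than 1? No.
Verdict: Not invertible.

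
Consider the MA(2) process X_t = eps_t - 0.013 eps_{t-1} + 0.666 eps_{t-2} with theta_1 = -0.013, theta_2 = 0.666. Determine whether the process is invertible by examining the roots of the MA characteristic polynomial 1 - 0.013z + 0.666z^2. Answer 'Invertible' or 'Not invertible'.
\text{Invertible}

The MA(q) characteristic polynomial is P(z) = 1 - 0.013z + 0.666z^2.
Invertibility requires all roots to lie outside the unit circle, i.e. |z| > 1 for every root.
Set 1 + (-0.013) z + (0.666) z^2 = 0, i.e. a z^2 + b z + c = 0 with a = 0.666, b = -0.013, c = 1.
Discriminant D = b^2 - 4ac = (-0.013)^2 - 4*(0.666)*1 = 0.000169 - (2.664) = -2.663831.
D < 0, so the roots are the complex-conjugate pair z = (-b +/- i sqrt(-D)) / (2a) = 0.0098 +/- 1.2253i.
For a conjugate pair |z|^2 = z * conj(z) = (product of roots) = c/a = 1/(0.666) = 1.501502, so |z| = sqrt(1.501502) = 1.2254 for both roots.
Moduli of all roots: 1.2254, 1.2254.
All moduli strictly greater than 1? Yes.
Verdict: Invertible.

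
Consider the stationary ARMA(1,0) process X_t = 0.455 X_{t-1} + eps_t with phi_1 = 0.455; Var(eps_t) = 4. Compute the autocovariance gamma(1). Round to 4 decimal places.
\gamma(1) = 2.2952

Multiply the model equation by X_{t-k} and take expectations. With theta_0 = psi_0 = 1 and psi_j the MA(infinity) weights, this gives
  gamma(k) - sum_i phi_i gamma(k-i) = c_k,
  c_k = sigma^2 * sum_{j=k..q} theta_j psi_{j-k}   (c_k = 0 for k > q),
using gamma(-m) = gamma(m).
Pure AR (q = 0): c_0 = sigma^2 = 4, c_k = 0 for k >= 1.
Equations for k = 0 and k = 1 (AR order 1):
  gamma(0) = phi_1 gamma(1) + c_0
  gamma(1) = phi_1 gamma(0) + c_1
Substituting the second into the first: gamma(0) (1 - phi_1^2) = c_0 + phi_1 c_1, so
  gamma(0) = c_0 / (1 - phi_1^2) = 4 / (1 - (0.455)^2) = 4 / 0.792975 = 5.044295.
  gamma(1) = phi_1 gamma(0) = (0.455)(5.044295) = 2.295154.
Therefore gamma(1) = 2.2952 (to 4 decimal places).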